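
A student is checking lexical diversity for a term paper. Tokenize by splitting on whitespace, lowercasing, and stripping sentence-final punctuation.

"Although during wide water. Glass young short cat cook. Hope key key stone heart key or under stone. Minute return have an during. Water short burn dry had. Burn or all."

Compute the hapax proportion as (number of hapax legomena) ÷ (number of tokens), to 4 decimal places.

Frequencies: key:3, during:2, water:2, short:2, stone:2, or:2, burn:2, although:1, wide:1, glass:1, young:1, cat:1, cook:1, hope:1, heart:1, under:1, minute:1, return:1, have:1, an:1, … (3 more, each freq 1)
Hapax count = 16; token count = 31.
Ratio = 16 / 31 = 0.5161

0.5161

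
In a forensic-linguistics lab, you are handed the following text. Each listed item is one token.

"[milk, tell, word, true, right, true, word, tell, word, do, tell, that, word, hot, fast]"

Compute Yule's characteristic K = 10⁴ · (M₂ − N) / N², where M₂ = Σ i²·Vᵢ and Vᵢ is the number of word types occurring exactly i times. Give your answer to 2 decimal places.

888.89

Frequencies: word:4, tell:3, true:2, milk:1, right:1, do:1, that:1, hot:1, fast:1
N = 15. Frequency spectrum: V_1=6, V_2=1, V_3=1, V_4=1
M₂ = 1²·6 + 2²·1 + 3²·1 + 4²·1 = 35
K = 10000 × (35 − 15) / 15² = 888.89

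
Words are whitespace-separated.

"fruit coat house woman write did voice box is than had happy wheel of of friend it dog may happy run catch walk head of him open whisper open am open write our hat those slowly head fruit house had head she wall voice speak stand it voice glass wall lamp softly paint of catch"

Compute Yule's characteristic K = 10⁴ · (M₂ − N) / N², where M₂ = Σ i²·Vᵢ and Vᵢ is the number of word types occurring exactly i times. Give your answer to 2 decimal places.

Frequencies: of:4, voice:3, head:3, open:3, fruit:2, house:2, write:2, had:2, happy:2, it:2, catch:2, wall:2, coat:1, woman:1, did:1, box:1, is:1, than:1, wheel:1, friend:1, … (18 more, each freq 1)
N = 55. Frequency spectrum: V_1=26, V_2=8, V_3=3, V_4=1
M₂ = 1²·26 + 2²·8 + 3²·3 + 4²·1 = 101
K = 10000 × (101 − 55) / 55² = 152.07

152.07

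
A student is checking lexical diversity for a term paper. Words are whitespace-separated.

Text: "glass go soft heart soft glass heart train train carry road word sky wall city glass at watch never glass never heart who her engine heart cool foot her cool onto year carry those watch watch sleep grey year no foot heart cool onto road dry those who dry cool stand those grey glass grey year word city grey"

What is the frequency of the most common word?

5

Frequencies: glass:5, heart:5, cool:4, grey:4, watch:3, year:3, those:3, soft:2, train:2, carry:2, road:2, word:2, city:2, never:2, who:2, her:2, foot:2, onto:2, dry:2, go:1, … (7 more, each freq 1)
Most common: 'glass' with frequency 5.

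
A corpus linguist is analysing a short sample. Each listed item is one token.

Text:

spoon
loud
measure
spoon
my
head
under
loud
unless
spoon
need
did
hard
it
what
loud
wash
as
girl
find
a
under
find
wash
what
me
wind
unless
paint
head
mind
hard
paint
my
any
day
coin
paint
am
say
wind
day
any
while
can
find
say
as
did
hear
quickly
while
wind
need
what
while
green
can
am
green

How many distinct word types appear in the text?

Distinct types: {a, am, any, as, can, coin, day, did, find, girl, green, hard, head, hear, it, loud, me, measure, mind, my, need, paint, quickly, say, spoon, under, unless, wash, what, while, wind}
V = 31

31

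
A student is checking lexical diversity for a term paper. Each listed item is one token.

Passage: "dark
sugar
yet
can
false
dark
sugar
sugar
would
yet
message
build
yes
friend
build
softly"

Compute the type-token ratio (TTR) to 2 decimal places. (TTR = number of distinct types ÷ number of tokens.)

N = 16 tokens, V = 11 types.
TTR = V / N = 11 / 16 = 0.69

0.69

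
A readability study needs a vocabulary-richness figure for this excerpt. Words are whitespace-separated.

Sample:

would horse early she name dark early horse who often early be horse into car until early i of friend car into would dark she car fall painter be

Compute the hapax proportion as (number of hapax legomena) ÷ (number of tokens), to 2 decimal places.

0.31

Frequencies: early:4, horse:3, car:3, would:2, she:2, dark:2, be:2, into:2, name:1, who:1, often:1, until:1, i:1, of:1, friend:1, fall:1, painter:1
Hapax count = 9; token count = 29.
Ratio = 9 / 29 = 0.31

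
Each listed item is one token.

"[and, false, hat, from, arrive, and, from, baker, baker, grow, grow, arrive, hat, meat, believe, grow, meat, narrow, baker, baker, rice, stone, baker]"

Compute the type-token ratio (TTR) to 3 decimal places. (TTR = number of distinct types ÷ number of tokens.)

0.522

N = 23 tokens, V = 12 types.
TTR = V / N = 12 / 23 = 0.522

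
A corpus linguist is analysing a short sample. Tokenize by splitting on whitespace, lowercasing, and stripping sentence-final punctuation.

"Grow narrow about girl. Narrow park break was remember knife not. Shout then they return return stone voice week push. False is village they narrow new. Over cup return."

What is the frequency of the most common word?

Frequencies: narrow:3, return:3, they:2, grow:1, about:1, girl:1, park:1, break:1, was:1, remember:1, knife:1, not:1, shout:1, then:1, stone:1, voice:1, week:1, push:1, false:1, is:1, … (4 more, each freq 1)
Most common: 'narrow' with frequency 3.

3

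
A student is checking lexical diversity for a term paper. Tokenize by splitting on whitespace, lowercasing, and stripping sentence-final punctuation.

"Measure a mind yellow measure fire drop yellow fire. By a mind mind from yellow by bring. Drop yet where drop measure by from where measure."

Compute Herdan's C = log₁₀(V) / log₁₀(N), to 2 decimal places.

N = 26, V = 11.
log₁₀(V) = 1.041393, log₁₀(N) = 1.414973
C = 1.041393 / 1.414973 = 0.74

0.74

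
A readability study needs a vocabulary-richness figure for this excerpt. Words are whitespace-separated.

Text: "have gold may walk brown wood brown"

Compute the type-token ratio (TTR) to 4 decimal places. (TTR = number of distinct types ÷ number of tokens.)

N = 7 tokens, V = 6 types.
TTR = V / N = 6 / 7 = 0.8571

0.8571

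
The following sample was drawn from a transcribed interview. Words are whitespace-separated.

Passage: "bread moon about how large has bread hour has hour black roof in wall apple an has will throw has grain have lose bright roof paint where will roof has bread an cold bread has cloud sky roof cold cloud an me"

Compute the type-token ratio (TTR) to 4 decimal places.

0.5952

N = 42 tokens, V = 25 types.
TTR = V / N = 25 / 42 = 0.5952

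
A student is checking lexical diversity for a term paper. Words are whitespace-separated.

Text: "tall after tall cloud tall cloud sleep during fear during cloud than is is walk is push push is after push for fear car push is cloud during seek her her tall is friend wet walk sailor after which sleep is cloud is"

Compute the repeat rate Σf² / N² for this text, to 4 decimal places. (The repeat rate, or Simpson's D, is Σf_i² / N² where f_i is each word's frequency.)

Frequencies: is:8, cloud:5, tall:4, push:4, after:3, during:3, sleep:2, fear:2, walk:2, her:2, than:1, for:1, car:1, seek:1, friend:1, wet:1, sailor:1, which:1
Σf² = 163; N² = 1849
Repeat rate = 163 / 1849 = 0.0882

0.0882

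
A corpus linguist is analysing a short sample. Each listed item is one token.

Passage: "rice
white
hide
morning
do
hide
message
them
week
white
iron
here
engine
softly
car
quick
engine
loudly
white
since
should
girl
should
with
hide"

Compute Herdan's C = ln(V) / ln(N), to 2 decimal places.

0.91

N = 25, V = 19.
ln(V) = 2.944439, ln(N) = 3.218876
C = 2.944439 / 3.218876 = 0.91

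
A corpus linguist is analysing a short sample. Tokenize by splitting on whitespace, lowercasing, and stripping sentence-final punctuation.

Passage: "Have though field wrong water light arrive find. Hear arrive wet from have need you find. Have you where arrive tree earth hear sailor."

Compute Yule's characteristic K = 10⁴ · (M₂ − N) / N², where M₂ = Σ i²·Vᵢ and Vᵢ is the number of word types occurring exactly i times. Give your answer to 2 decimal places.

312.50

Frequencies: have:3, arrive:3, find:2, hear:2, you:2, though:1, field:1, wrong:1, water:1, light:1, wet:1, from:1, need:1, where:1, tree:1, earth:1, sailor:1
N = 24. Frequency spectrum: V_1=12, V_2=3, V_3=2
M₂ = 1²·12 + 2²·3 + 3²·2 = 42
K = 10000 × (42 − 24) / 24² = 312.50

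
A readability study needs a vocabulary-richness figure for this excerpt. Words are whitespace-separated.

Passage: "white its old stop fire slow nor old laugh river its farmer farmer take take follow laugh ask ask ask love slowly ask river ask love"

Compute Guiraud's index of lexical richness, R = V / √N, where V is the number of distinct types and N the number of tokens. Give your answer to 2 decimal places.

N = 26, V = 15.
√N = 5.099020
R = 15 / 5.099020 = 2.94

2.94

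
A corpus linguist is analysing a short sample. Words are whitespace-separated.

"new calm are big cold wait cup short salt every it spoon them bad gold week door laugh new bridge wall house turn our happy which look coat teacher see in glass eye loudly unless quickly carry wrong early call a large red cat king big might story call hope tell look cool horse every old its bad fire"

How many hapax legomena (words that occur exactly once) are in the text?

47

Frequencies: new:2, big:2, every:2, bad:2, look:2, call:2, calm:1, are:1, cold:1, wait:1, cup:1, short:1, salt:1, it:1, spoon:1, them:1, gold:1, week:1, door:1, laugh:1, … (33 more, each freq 1)
Hapax (freq=1): a, are, bridge, calm, carry, cat, coat, cold, cool, cup, door, early, eye, fire, glass, gold, happy, hope, horse, house, in, it, its, king, large, laugh, loudly, might, old, our, quickly, red, salt, see, short, spoon, story, teacher, tell, them, turn, unless, wait, wall, week, which, wrong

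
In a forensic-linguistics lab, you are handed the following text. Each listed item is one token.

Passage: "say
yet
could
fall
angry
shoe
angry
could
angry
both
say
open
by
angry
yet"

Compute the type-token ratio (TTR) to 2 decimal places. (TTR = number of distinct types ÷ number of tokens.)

0.60

N = 15 tokens, V = 9 types.
TTR = V / N = 9 / 15 = 0.60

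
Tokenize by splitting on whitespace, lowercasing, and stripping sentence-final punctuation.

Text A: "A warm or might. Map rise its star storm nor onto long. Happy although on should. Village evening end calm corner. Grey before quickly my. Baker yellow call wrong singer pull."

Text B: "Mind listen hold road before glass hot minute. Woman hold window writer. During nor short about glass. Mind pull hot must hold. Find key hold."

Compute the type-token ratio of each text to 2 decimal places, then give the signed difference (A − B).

TTR(A) = 31/31 = 1.00
TTR(B) = 19/25 = 0.76
Difference = 1.00 − 0.76 = 0.24

0.24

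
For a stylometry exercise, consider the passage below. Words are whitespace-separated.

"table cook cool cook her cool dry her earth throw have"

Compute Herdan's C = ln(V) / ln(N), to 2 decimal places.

0.87

N = 11, V = 8.
ln(V) = 2.079442, ln(N) = 2.397895
C = 2.079442 / 2.397895 = 0.87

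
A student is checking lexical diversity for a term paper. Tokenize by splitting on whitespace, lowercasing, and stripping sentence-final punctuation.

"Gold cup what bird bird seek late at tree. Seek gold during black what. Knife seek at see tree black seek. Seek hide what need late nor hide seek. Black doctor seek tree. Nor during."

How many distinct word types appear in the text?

Distinct types: {at, bird, black, cup, doctor, during, gold, hide, knife, late, need, nor, see, seek, tree, what}
V = 16

16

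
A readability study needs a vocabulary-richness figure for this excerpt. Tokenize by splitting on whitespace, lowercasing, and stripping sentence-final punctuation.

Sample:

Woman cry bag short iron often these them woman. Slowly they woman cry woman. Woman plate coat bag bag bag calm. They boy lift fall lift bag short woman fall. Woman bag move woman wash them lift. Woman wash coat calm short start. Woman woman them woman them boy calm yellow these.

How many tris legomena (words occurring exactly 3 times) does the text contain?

Frequencies: woman:12, bag:6, them:4, short:3, calm:3, lift:3, cry:2, these:2, they:2, coat:2, boy:2, fall:2, wash:2, iron:1, often:1, slowly:1, plate:1, move:1, start:1, yellow:1
Words with frequency 3: calm, lift, short

3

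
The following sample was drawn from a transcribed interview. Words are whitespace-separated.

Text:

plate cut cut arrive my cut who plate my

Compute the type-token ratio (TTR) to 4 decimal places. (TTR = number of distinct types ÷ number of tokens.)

N = 9 tokens, V = 5 types.
TTR = V / N = 5 / 9 = 0.5556

0.5556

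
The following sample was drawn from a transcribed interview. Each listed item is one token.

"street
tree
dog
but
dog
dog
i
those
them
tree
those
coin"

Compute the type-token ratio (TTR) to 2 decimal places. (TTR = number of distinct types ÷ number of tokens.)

N = 12 tokens, V = 8 types.
TTR = V / N = 8 / 12 = 0.67

0.67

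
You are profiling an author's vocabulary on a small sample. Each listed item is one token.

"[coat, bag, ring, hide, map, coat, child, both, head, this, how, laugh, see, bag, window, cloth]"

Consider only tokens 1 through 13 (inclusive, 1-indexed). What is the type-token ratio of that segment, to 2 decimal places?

0.92

Segment tokens 1–13: coat, bag, ring, hide, map, coat, child, both, head, this, how, laugh, see
Segment N = 13, segment V = 12.
TTR = 12 / 13 = 0.92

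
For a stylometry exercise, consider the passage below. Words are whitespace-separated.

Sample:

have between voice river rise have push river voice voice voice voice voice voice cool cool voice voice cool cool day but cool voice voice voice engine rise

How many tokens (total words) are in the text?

Tokens: have, between, voice, river, rise, have, push, river, voice, voice, voice, voice, voice, voice, cool, cool, voice, voice, cool, cool, day, but, cool, voice, voice, voice, engine, rise
N = 28

28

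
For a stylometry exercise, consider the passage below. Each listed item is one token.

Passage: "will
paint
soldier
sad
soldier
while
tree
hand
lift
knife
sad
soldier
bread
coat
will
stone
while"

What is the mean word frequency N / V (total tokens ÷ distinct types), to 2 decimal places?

N = 17 tokens, V = 12 types.
Mean frequency = N / V = 17 / 12 = 1.42

1.42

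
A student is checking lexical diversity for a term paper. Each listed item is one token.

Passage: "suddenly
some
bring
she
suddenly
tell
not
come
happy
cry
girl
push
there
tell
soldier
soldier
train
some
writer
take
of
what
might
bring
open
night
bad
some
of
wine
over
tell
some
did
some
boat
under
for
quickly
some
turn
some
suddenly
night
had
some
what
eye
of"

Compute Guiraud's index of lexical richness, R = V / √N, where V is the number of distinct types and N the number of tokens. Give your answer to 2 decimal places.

4.57

N = 49, V = 32.
√N = 7.000000
R = 32 / 7.000000 = 4.57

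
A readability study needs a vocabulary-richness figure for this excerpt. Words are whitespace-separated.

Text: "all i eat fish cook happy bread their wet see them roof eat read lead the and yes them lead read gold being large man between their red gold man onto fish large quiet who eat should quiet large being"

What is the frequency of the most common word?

3

Frequencies: eat:3, large:3, fish:2, their:2, them:2, read:2, lead:2, gold:2, being:2, man:2, quiet:2, all:1, i:1, cook:1, happy:1, bread:1, wet:1, see:1, roof:1, the:1, … (7 more, each freq 1)
Most common: 'eat' with frequency 3.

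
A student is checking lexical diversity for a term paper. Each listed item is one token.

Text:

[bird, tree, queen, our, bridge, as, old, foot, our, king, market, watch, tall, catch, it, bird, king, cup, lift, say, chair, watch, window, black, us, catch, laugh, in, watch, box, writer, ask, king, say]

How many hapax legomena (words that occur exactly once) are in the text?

20

Frequencies: king:3, watch:3, bird:2, our:2, catch:2, say:2, tree:1, queen:1, bridge:1, as:1, old:1, foot:1, market:1, tall:1, it:1, cup:1, lift:1, chair:1, window:1, black:1, … (6 more, each freq 1)
Hapax (freq=1): as, ask, black, box, bridge, chair, cup, foot, in, it, laugh, lift, market, old, queen, tall, tree, us, window, writer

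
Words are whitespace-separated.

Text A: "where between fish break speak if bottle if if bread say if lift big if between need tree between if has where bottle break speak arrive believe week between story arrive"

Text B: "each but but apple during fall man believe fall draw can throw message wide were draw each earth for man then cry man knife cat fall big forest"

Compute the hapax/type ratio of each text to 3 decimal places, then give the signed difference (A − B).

A: hapax=11, V=18, ratio=0.611
B: hapax=16, V=21, ratio=0.762
Difference = 0.611 − 0.762 = -0.151

-0.151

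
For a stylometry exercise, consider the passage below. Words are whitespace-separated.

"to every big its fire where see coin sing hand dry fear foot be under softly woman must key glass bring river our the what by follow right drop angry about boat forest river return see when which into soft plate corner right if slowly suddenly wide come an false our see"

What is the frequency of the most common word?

3

Frequencies: see:3, river:2, our:2, right:2, to:1, every:1, big:1, its:1, fire:1, where:1, coin:1, sing:1, hand:1, dry:1, fear:1, foot:1, be:1, under:1, softly:1, woman:1, … (27 more, each freq 1)
Most common: 'see' with frequency 3.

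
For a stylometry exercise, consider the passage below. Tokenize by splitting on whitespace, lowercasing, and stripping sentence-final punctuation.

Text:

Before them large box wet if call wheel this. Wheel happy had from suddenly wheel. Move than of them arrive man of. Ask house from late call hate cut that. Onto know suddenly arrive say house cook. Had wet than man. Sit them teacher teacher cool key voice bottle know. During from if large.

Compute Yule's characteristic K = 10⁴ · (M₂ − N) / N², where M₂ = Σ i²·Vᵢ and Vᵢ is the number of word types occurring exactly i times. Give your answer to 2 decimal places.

Frequencies: them:3, wheel:3, from:3, large:2, wet:2, if:2, call:2, had:2, suddenly:2, than:2, of:2, arrive:2, man:2, house:2, know:2, teacher:2, before:1, box:1, this:1, happy:1, … (15 more, each freq 1)
N = 54. Frequency spectrum: V_1=19, V_2=13, V_3=3
M₂ = 1²·19 + 2²·13 + 3²·3 = 98
K = 10000 × (98 − 54) / 54² = 150.89

150.89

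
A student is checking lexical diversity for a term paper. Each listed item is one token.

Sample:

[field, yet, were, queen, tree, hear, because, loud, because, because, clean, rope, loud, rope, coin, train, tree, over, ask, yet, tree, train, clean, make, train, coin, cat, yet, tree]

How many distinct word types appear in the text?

16

Distinct types: {ask, because, cat, clean, coin, field, hear, loud, make, over, queen, rope, train, tree, were, yet}
V = 16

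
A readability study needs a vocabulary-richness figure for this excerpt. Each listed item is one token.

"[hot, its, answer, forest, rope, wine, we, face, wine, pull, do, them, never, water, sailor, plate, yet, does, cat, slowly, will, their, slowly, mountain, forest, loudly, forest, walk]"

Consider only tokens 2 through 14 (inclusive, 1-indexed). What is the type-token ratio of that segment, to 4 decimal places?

Segment tokens 2–14: its, answer, forest, rope, wine, we, face, wine, pull, do, them, never, water
Segment N = 13, segment V = 12.
TTR = 12 / 13 = 0.9231

0.9231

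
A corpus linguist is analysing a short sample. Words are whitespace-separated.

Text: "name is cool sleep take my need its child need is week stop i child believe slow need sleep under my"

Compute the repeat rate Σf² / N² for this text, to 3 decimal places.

Frequencies: need:3, is:2, sleep:2, my:2, child:2, name:1, cool:1, take:1, its:1, week:1, stop:1, i:1, believe:1, slow:1, under:1
Σf² = 35; N² = 441
Repeat rate = 35 / 441 = 0.079

0.079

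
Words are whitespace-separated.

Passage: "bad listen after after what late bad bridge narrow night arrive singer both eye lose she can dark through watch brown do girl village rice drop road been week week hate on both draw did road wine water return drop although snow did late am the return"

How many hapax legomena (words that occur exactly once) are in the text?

Frequencies: bad:2, after:2, late:2, both:2, drop:2, road:2, week:2, did:2, return:2, listen:1, what:1, bridge:1, narrow:1, night:1, arrive:1, singer:1, eye:1, lose:1, she:1, can:1, … (18 more, each freq 1)
Hapax (freq=1): although, am, arrive, been, bridge, brown, can, dark, do, draw, eye, girl, hate, listen, lose, narrow, night, on, rice, she, singer, snow, the, through, village, watch, water, what, wine

29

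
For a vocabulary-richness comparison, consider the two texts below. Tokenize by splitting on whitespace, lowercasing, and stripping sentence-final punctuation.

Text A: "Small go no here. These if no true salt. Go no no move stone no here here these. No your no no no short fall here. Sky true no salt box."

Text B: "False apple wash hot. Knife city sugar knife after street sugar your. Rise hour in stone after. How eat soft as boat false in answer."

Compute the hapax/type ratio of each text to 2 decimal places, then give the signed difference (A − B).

-0.15

A: hapax=9, V=15, ratio=0.60
B: hapax=15, V=20, ratio=0.75
Difference = 0.60 − 0.75 = -0.15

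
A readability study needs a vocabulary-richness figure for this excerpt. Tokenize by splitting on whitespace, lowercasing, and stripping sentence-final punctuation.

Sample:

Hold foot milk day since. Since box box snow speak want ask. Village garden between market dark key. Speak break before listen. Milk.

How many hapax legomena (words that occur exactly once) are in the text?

15

Frequencies: milk:2, since:2, box:2, speak:2, hold:1, foot:1, day:1, snow:1, want:1, ask:1, village:1, garden:1, between:1, market:1, dark:1, key:1, break:1, before:1, listen:1
Hapax (freq=1): ask, before, between, break, dark, day, foot, garden, hold, key, listen, market, snow, village, want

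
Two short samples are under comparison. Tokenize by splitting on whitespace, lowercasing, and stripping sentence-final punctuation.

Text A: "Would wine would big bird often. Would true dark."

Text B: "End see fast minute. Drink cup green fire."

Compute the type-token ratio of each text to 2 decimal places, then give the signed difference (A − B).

-0.22

TTR(A) = 7/9 = 0.78
TTR(B) = 8/8 = 1.00
Difference = 0.78 − 1.00 = -0.22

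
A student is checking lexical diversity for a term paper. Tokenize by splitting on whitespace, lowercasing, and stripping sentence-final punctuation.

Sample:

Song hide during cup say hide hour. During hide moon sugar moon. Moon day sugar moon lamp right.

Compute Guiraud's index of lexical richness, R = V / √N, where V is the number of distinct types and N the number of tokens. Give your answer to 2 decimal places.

2.59

N = 18, V = 11.
√N = 4.242641
R = 11 / 4.242641 = 2.59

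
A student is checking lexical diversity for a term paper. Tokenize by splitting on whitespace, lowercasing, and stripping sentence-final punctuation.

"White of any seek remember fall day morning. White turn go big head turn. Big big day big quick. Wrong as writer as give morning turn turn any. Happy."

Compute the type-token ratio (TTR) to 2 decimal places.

N = 29 tokens, V = 18 types.
TTR = V / N = 18 / 29 = 0.62

0.62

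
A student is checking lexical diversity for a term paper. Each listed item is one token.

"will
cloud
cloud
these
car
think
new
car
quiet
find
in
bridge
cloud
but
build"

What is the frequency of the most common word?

Frequencies: cloud:3, car:2, will:1, these:1, think:1, new:1, quiet:1, find:1, in:1, bridge:1, but:1, build:1
Most common: 'cloud' with frequency 3.

3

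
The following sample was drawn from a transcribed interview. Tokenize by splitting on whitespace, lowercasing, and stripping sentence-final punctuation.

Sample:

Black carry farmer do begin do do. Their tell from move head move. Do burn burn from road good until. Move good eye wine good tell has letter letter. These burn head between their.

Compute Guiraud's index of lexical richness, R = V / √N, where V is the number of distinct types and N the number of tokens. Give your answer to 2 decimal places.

N = 34, V = 20.
√N = 5.830952
R = 20 / 5.830952 = 3.43

3.43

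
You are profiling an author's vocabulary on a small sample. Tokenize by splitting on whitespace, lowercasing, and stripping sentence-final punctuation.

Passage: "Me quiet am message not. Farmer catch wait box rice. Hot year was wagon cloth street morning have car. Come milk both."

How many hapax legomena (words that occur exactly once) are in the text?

Frequencies: me:1, quiet:1, am:1, message:1, not:1, farmer:1, catch:1, wait:1, box:1, rice:1, hot:1, year:1, was:1, wagon:1, cloth:1, street:1, morning:1, have:1, car:1, come:1, … (2 more, each freq 1)
Hapax (freq=1): am, both, box, car, catch, cloth, come, farmer, have, hot, me, message, milk, morning, not, quiet, rice, street, wagon, wait, was, year

22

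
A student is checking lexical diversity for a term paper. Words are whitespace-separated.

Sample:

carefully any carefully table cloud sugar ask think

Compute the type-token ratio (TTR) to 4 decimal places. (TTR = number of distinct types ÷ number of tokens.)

0.8750

N = 8 tokens, V = 7 types.
TTR = V / N = 7 / 8 = 0.8750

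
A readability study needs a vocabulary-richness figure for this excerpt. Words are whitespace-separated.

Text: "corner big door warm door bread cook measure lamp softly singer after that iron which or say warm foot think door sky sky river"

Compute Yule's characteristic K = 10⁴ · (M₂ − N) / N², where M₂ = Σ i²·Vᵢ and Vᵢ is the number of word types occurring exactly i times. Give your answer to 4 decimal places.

Frequencies: door:3, warm:2, sky:2, corner:1, big:1, bread:1, cook:1, measure:1, lamp:1, softly:1, singer:1, after:1, that:1, iron:1, which:1, or:1, say:1, foot:1, think:1, river:1
N = 24. Frequency spectrum: V_1=17, V_2=2, V_3=1
M₂ = 1²·17 + 2²·2 + 3²·1 = 34
K = 10000 × (34 − 24) / 24² = 173.6111

173.6111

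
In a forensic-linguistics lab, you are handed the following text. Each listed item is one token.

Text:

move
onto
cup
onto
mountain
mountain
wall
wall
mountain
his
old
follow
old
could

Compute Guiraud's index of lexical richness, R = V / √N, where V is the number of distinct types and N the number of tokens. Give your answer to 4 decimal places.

2.4054

N = 14, V = 9.
√N = 3.741657
R = 9 / 3.741657 = 2.4054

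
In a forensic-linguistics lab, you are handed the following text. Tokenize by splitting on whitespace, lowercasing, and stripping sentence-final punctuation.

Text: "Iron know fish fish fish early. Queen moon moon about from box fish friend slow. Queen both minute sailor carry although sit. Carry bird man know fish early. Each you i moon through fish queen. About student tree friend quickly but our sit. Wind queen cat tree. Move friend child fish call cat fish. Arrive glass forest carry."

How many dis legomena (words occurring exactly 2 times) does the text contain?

Frequencies: fish:8, queen:4, moon:3, friend:3, carry:3, know:2, early:2, about:2, sit:2, tree:2, cat:2, iron:1, from:1, box:1, slow:1, both:1, minute:1, sailor:1, although:1, bird:1, … (16 more, each freq 1)
Words with frequency 2: about, cat, early, know, sit, tree

6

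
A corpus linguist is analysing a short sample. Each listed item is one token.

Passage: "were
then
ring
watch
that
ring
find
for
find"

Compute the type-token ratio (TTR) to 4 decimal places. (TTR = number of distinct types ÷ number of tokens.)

N = 9 tokens, V = 7 types.
TTR = V / N = 7 / 9 = 0.7778

0.7778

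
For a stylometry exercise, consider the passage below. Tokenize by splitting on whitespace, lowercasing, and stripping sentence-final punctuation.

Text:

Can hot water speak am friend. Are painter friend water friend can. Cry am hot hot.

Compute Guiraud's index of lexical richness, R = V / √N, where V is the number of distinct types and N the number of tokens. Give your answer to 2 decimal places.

N = 16, V = 9.
√N = 4.000000
R = 9 / 4.000000 = 2.25

2.25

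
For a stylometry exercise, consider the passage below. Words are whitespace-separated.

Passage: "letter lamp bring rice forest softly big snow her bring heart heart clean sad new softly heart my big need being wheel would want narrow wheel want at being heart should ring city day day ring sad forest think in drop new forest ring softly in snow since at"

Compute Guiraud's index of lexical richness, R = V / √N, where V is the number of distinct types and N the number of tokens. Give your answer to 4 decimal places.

N = 49, V = 29.
√N = 7.000000
R = 29 / 7.000000 = 4.1429

4.1429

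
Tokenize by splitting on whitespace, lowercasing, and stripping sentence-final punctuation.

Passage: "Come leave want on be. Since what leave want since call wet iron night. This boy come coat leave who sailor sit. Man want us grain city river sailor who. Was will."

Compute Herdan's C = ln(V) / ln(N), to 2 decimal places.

0.92

N = 32, V = 24.
ln(V) = 3.178054, ln(N) = 3.465736
C = 3.178054 / 3.465736 = 0.92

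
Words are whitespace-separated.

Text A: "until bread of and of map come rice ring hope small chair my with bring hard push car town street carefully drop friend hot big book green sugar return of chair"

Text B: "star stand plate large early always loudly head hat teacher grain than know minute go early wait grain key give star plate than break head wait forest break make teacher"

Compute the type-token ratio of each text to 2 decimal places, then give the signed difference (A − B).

0.20

TTR(A) = 28/31 = 0.90
TTR(B) = 21/30 = 0.70
Difference = 0.90 − 0.70 = 0.20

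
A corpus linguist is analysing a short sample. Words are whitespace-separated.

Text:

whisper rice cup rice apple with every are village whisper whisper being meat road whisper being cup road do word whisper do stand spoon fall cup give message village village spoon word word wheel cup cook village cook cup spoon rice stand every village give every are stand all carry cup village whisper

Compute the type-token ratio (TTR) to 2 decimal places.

0.42

N = 53 tokens, V = 22 types.
TTR = V / N = 22 / 53 = 0.42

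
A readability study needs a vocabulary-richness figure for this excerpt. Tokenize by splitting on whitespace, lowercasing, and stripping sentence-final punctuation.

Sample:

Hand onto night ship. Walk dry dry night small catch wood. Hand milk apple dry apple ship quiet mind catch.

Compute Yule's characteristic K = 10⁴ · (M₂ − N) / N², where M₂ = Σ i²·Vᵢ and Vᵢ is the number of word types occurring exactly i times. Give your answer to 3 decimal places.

Frequencies: dry:3, hand:2, night:2, ship:2, catch:2, apple:2, onto:1, walk:1, small:1, wood:1, milk:1, quiet:1, mind:1
N = 20. Frequency spectrum: V_1=7, V_2=5, V_3=1
M₂ = 1²·7 + 2²·5 + 3²·1 = 36
K = 10000 × (36 − 20) / 20² = 400.000

400.000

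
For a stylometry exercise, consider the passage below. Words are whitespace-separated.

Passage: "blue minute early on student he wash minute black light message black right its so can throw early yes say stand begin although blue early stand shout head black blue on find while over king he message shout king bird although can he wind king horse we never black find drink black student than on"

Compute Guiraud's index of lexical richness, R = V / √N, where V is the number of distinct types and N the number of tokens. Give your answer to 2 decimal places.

4.45

N = 55, V = 33.
√N = 7.416198
R = 33 / 7.416198 = 4.45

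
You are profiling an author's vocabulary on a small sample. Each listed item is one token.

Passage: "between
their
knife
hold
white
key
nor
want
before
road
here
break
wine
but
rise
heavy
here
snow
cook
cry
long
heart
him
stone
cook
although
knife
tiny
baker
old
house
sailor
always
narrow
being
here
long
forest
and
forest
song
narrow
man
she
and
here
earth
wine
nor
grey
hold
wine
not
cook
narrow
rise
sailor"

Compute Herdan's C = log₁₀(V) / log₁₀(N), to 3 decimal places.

N = 57, V = 40.
log₁₀(V) = 1.602060, log₁₀(N) = 1.755875
C = 1.602060 / 1.755875 = 0.912

0.912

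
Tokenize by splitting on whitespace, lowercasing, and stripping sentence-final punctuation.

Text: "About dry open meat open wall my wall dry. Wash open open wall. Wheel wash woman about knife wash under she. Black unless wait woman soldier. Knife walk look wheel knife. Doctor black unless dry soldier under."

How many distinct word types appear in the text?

19

Distinct types: {about, black, doctor, dry, knife, look, meat, my, open, she, soldier, under, unless, wait, walk, wall, wash, wheel, woman}
V = 19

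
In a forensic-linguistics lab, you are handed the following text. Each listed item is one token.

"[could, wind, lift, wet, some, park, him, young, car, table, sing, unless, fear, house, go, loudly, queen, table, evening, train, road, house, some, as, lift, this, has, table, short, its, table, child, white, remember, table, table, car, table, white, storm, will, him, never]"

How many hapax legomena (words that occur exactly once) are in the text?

24

Frequencies: table:7, lift:2, some:2, him:2, car:2, house:2, white:2, could:1, wind:1, wet:1, park:1, young:1, sing:1, unless:1, fear:1, go:1, loudly:1, queen:1, evening:1, train:1, … (11 more, each freq 1)
Hapax (freq=1): as, child, could, evening, fear, go, has, its, loudly, never, park, queen, remember, road, short, sing, storm, this, train, unless, wet, will, wind, young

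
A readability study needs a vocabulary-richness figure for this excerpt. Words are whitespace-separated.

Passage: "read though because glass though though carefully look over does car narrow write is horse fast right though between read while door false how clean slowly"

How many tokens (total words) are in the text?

Tokens: read, though, because, glass, though, though, carefully, look, over, does, car, narrow, write, is, horse, fast, right, though, between, read, while, door, false, how, clean, slowly
N = 26

26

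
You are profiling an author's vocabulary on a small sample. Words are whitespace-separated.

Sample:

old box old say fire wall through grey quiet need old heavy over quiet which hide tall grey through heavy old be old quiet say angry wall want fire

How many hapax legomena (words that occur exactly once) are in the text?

9

Frequencies: old:5, quiet:3, say:2, fire:2, wall:2, through:2, grey:2, heavy:2, box:1, need:1, over:1, which:1, hide:1, tall:1, be:1, angry:1, want:1
Hapax (freq=1): angry, be, box, hide, need, over, tall, want, which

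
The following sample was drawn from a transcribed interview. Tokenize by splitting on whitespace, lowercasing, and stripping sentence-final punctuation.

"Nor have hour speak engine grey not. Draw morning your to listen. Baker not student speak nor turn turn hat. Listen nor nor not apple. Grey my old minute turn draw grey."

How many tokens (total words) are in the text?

Tokens: nor, have, hour, speak, engine, grey, not, draw, morning, your, to, listen, baker, not, student, speak, nor, turn, turn, hat, listen, nor, nor, not, apple, grey, my, old, minute, turn, draw, grey
N = 32

32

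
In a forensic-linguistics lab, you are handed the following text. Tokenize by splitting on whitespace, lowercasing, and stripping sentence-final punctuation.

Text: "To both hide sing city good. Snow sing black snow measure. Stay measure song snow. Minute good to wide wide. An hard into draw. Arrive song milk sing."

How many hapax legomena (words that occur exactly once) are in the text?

12

Frequencies: sing:3, snow:3, to:2, good:2, measure:2, song:2, wide:2, both:1, hide:1, city:1, black:1, stay:1, minute:1, an:1, hard:1, into:1, draw:1, arrive:1, milk:1
Hapax (freq=1): an, arrive, black, both, city, draw, hard, hide, into, milk, minute, stay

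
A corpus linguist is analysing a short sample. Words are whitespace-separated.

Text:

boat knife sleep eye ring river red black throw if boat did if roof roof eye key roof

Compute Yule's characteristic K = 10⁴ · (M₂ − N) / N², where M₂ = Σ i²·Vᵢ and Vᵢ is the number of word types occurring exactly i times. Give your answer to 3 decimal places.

370.370

Frequencies: roof:3, boat:2, eye:2, if:2, knife:1, sleep:1, ring:1, river:1, red:1, black:1, throw:1, did:1, key:1
N = 18. Frequency spectrum: V_1=9, V_2=3, V_3=1
M₂ = 1²·9 + 2²·3 + 3²·1 = 30
K = 10000 × (30 − 18) / 18² = 370.370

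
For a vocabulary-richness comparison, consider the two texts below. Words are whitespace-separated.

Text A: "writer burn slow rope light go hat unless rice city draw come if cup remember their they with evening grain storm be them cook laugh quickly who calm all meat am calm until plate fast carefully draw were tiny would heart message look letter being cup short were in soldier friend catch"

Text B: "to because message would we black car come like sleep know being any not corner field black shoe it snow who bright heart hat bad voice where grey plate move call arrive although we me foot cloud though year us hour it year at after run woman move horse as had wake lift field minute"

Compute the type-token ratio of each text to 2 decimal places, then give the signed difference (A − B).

0.03

TTR(A) = 48/52 = 0.92
TTR(B) = 49/55 = 0.89
Difference = 0.92 − 0.89 = 0.03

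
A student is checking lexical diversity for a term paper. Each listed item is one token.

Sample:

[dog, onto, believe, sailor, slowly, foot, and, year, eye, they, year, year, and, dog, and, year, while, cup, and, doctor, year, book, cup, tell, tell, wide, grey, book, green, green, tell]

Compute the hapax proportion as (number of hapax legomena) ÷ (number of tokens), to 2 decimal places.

Frequencies: year:5, and:4, tell:3, dog:2, cup:2, book:2, green:2, onto:1, believe:1, sailor:1, slowly:1, foot:1, eye:1, they:1, while:1, doctor:1, wide:1, grey:1
Hapax count = 11; token count = 31.
Ratio = 11 / 31 = 0.35

0.35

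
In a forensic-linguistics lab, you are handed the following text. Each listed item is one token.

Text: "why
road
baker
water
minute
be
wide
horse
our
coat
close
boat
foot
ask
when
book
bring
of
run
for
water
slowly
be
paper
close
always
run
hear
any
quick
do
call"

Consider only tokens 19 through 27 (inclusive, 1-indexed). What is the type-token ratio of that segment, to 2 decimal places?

0.89

Segment tokens 19–27: run, for, water, slowly, be, paper, close, always, run
Segment N = 9, segment V = 8.
TTR = 8 / 9 = 0.89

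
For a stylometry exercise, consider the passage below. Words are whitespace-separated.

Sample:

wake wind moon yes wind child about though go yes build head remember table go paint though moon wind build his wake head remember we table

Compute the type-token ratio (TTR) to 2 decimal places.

N = 26 tokens, V = 15 types.
TTR = V / N = 15 / 26 = 0.58

0.58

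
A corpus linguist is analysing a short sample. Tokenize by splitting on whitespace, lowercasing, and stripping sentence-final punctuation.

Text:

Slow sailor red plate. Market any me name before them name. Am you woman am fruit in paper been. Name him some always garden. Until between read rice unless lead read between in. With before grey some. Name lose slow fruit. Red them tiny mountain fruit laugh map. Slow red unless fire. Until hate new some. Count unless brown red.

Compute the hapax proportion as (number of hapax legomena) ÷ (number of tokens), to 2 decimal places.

0.43

Frequencies: red:4, name:4, slow:3, fruit:3, some:3, unless:3, before:2, them:2, am:2, in:2, until:2, between:2, read:2, sailor:1, plate:1, market:1, any:1, me:1, you:1, woman:1, … (19 more, each freq 1)
Hapax count = 26; token count = 60.
Ratio = 26 / 60 = 0.43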